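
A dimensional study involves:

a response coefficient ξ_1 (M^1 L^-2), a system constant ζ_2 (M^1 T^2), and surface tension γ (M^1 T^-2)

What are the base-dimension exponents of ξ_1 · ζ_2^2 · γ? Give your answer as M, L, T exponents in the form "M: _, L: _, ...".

Collect each base-dimension exponent across the product:
  M: (1) + 2·(1) + (1) = 4
  L: (-2) + 2·(0) + (0) = -2
  T: (0) + 2·(2) + (-2) = 2
So the dimensions are [M⁴ L⁻² T²].

M: 4, L: -2, T: 2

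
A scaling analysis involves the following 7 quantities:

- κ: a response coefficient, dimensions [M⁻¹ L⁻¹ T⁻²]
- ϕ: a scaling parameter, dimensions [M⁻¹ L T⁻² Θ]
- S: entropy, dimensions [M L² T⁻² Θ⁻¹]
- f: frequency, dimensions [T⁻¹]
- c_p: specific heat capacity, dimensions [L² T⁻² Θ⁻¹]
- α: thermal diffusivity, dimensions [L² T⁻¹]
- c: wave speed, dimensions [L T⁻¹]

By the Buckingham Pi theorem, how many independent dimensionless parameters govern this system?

3

There are 7 variables and 4 base dimensions (M, L, T, Θ).
The dimension matrix has rank 4.
Independent dimensionless groups: 7 − 4 = 3.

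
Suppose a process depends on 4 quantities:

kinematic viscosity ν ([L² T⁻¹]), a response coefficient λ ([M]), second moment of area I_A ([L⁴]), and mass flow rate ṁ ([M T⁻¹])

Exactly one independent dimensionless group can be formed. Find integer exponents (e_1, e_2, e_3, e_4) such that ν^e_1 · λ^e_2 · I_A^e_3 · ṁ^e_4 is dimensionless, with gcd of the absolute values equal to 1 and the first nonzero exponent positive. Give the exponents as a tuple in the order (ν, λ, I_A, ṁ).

(2, 2, -1, -2)

M: e_1·(0) + e_2·(1) + e_3·(0) + e_4·(1) = 0
L: e_1·(2) + e_2·(0) + e_3·(4) + e_4·(0) = 0
T: e_1·(-1) + e_2·(0) + e_3·(0) + e_4·(-1) = 0
Solving this homogeneous linear system for the smallest-integer solution (first nonzero entry positive) gives (2, 2, -1, -2).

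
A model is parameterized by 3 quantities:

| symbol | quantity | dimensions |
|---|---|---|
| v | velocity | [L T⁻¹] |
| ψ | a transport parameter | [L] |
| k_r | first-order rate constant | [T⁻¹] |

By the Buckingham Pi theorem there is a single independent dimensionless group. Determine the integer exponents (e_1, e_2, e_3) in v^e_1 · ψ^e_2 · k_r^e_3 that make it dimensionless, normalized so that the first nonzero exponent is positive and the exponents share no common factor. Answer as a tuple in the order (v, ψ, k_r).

L: e_1·(1) + e_2·(1) + e_3·(0) = 0
T: e_1·(-1) + e_2·(0) + e_3·(-1) = 0
Solving this homogeneous linear system for the smallest-integer solution (first nonzero entry positive) gives (1, -1, -1).

(1, -1, -1)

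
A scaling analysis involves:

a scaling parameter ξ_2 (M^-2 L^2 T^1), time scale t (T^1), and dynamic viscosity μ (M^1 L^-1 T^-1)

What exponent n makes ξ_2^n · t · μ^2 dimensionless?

Balance the M exponent: (-2)·n from ξ_2, plus (0) + 2·(1) = 2 from the rest, must sum to zero.
-2n + 2 = 0, so n = 1.

1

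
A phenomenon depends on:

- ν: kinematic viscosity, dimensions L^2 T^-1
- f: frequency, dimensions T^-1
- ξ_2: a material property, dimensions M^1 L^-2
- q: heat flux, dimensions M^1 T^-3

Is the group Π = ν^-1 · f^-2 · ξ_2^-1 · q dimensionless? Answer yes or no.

Sum the exponent of each base dimension across the product:
  M: −[ν]_M − 2·[f]_M − [ξ_2]_M + [q]_M = −(0) − 2·(0) − (1) + (1) = 0
  L: −[ν]_L − 2·[f]_L − [ξ_2]_L + [q]_L = −(2) − 2·(0) − (-2) + (0) = 0
  T: −[ν]_T − 2·[f]_T − [ξ_2]_T + [q]_T = −(-1) − 2·(-1) − (0) + (-3) = 0
All base exponents vanish — dimensionless.

yes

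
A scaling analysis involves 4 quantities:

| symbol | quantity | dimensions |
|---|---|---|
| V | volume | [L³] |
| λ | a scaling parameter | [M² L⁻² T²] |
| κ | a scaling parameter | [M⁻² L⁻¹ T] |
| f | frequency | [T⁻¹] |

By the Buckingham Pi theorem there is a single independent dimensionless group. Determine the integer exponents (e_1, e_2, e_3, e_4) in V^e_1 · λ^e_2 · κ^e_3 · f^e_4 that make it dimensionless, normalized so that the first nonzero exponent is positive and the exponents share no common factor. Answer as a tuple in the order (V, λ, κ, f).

M: e_1·(0) + e_2·(2) + e_3·(-2) + e_4·(0) = 0
L: e_1·(3) + e_2·(-2) + e_3·(-1) + e_4·(0) = 0
T: e_1·(0) + e_2·(2) + e_3·(1) + e_4·(-1) = 0
Solving this homogeneous linear system for the smallest-integer solution (first nonzero entry positive) gives (1, 1, 1, 3).

(1, 1, 1, 3)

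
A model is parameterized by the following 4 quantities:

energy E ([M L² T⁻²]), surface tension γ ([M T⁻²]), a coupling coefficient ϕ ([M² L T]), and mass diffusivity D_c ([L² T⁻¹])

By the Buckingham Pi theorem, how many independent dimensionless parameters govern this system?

1

There are 4 variables and 3 base dimensions (M, L, T).
The dimension matrix has rank 3.
Independent dimensionless groups: 4 − 3 = 1.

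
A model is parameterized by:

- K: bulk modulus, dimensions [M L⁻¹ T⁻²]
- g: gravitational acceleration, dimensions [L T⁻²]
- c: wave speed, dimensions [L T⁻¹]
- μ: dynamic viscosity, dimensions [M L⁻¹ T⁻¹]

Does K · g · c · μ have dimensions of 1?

no

Sum the exponent of each base dimension across the product:
  M: [K]_M + [g]_M + [c]_M + [μ]_M = (1) + (0) + (0) + (1) = 2
  L: [K]_L + [g]_L + [c]_L + [μ]_L = (-1) + (1) + (1) + (-1) = 0
  T: [K]_T + [g]_T + [c]_T + [μ]_T = (-2) + (-2) + (-1) + (-1) = -6
Net dimensions [M² T⁻⁶] ≠ [1] — not dimensionless.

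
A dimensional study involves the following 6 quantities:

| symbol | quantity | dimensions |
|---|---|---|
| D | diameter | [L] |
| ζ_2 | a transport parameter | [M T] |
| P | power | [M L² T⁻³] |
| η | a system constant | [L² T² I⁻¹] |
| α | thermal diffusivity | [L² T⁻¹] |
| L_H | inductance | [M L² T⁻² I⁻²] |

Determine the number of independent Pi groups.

2

There are 6 variables and 4 base dimensions (M, L, T, I).
The dimension matrix has rank 4.
Independent dimensionless groups: 6 − 4 = 2.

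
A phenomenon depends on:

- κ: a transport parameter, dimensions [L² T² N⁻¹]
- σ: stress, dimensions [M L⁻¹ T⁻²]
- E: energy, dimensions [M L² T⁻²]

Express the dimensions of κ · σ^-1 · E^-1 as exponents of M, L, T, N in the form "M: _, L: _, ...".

Collect each base-dimension exponent across the product:
  M: (0) − (1) − (1) = -2
  L: (2) − (-1) − (2) = 1
  T: (2) − (-2) − (-2) = 6
  N: (-1) − (0) − (0) = -1
So the dimensions are [M⁻² L T⁶ N⁻¹].

M: -2, L: 1, T: 6, N: -1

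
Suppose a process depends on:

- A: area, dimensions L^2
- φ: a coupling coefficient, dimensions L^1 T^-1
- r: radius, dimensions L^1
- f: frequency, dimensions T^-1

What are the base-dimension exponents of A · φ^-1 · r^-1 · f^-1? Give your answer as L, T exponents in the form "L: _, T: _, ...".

L: 0, T: 2

Collect each base-dimension exponent across the product:
  L: (2) − (1) − (1) − (0) = 0
  T: (0) − (-1) − (0) − (-1) = 2
So the dimensions are [T²].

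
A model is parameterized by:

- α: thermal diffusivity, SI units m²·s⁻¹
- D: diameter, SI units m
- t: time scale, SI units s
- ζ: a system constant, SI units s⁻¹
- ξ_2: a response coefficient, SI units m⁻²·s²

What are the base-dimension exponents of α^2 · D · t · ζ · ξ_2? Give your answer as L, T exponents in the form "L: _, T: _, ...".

Collect each base-dimension exponent across the product:
  L: 2·(2) + (1) + (0) + (0) + (-2) = 3
  T: 2·(-1) + (0) + (1) + (-1) + (2) = 0
So the dimensions are [L³].

L: 3, T: 0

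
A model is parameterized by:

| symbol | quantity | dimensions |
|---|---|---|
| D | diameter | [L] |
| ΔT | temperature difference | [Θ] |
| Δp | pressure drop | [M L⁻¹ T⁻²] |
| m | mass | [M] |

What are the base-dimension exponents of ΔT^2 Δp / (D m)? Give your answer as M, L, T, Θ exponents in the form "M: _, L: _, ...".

M: 0, L: -2, T: -2, Θ: 2

Collect each base-dimension exponent across the product:
  M: −(0) + 2·(0) + (1) − (1) = 0
  L: −(1) + 2·(0) + (-1) − (0) = -2
  T: −(0) + 2·(0) + (-2) − (0) = -2
  Θ: −(0) + 2·(1) + (0) − (0) = 2
So the dimensions are [L⁻² T⁻² Θ²].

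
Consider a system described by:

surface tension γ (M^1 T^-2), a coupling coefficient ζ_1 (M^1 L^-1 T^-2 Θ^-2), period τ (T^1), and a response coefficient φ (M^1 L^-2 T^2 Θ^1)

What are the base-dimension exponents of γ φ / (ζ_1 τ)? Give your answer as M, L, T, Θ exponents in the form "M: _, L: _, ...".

M: 1, L: -1, T: 1, Θ: 3

Collect each base-dimension exponent across the product:
  M: (1) − (1) − (0) + (1) = 1
  L: (0) − (-1) − (0) + (-2) = -1
  T: (-2) − (-2) − (1) + (2) = 1
  Θ: (0) − (-2) − (0) + (1) = 3
So the dimensions are [M L⁻¹ T Θ³].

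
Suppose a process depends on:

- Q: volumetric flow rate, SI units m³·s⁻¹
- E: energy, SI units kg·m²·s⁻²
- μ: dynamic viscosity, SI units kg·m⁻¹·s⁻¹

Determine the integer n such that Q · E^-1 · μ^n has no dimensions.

Balance the M exponent: (1)·n from μ, plus (0) − (1) = -1 from the rest, must sum to zero.
n − 1 = 0, so n = 1.

1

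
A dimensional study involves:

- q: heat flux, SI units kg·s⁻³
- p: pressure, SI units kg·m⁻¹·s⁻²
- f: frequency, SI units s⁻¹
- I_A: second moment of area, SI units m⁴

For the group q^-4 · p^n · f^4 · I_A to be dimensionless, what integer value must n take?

4

Balance the M exponent: (1)·n from p, plus −4·(1) + 4·(0) + (0) = -4 from the rest, must sum to zero.
n − 4 = 0, so n = 4.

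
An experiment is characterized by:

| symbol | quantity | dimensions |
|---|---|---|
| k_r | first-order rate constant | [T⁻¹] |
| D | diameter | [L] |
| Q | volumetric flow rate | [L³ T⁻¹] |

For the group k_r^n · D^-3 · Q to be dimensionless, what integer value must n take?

-1

Balance the T exponent: (-1)·n from k_r, plus −3·(0) + (-1) = -1 from the rest, must sum to zero.
−n − 1 = 0, so n = -1.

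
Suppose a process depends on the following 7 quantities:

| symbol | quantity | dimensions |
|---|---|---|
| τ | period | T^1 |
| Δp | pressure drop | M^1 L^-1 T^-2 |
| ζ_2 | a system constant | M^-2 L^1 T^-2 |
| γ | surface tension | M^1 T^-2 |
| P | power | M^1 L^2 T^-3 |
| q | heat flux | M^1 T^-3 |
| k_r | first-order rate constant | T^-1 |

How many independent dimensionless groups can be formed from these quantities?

There are 7 variables and 3 base dimensions (M, L, T).
The dimension matrix has rank 3.
Independent dimensionless groups: 7 − 3 = 4.

4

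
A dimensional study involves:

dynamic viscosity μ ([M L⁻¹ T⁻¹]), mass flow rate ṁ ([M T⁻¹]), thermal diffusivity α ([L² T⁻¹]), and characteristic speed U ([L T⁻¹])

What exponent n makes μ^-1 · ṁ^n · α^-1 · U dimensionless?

Balance the M exponent: (1)·n from ṁ, plus −(1) − (0) + (0) = -1 from the rest, must sum to zero.
n − 1 = 0, so n = 1.

1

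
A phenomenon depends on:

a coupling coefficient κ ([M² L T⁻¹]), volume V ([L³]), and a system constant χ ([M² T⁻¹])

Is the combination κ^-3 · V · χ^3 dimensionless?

Sum the exponent of each base dimension across the product:
  M: −3·[κ]_M + [V]_M + 3·[χ]_M = −3·(2) + (0) + 3·(2) = 0
  L: −3·[κ]_L + [V]_L + 3·[χ]_L = −3·(1) + (3) + 3·(0) = 0
  T: −3·[κ]_T + [V]_T + 3·[χ]_T = −3·(-1) + (0) + 3·(-1) = 0
All base exponents vanish — dimensionless.

yes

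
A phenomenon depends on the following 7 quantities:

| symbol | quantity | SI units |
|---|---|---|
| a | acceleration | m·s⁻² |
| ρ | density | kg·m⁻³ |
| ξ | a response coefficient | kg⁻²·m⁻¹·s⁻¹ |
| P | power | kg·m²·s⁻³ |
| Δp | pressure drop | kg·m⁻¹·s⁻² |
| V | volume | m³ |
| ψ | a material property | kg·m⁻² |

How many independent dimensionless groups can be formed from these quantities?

There are 7 variables and 3 base dimensions (M, L, T).
The dimension matrix has rank 3.
Independent dimensionless groups: 7 − 3 = 4.

4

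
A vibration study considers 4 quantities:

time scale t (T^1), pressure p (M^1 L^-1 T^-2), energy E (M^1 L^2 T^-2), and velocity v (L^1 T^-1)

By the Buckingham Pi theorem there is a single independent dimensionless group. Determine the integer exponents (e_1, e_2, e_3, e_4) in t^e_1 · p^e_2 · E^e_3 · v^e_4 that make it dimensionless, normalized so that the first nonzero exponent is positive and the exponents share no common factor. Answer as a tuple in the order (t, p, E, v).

(3, 1, -1, 3)

M: e_1·(0) + e_2·(1) + e_3·(1) + e_4·(0) = 0
L: e_1·(0) + e_2·(-1) + e_3·(2) + e_4·(1) = 0
T: e_1·(1) + e_2·(-2) + e_3·(-2) + e_4·(-1) = 0
Solving this homogeneous linear system for the smallest-integer solution (first nonzero entry positive) gives (3, 1, -1, 3).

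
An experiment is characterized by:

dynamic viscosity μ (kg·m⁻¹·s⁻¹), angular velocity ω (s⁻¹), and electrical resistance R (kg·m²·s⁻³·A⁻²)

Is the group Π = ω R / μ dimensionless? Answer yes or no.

Sum the exponent of each base dimension across the product:
  M: −[μ]_M + [ω]_M + [R]_M = −(1) + (0) + (1) = 0
  L: −[μ]_L + [ω]_L + [R]_L = −(-1) + (0) + (2) = 3
  T: −[μ]_T + [ω]_T + [R]_T = −(-1) + (-1) + (-3) = -3
  I: −[μ]_I + [ω]_I + [R]_I = −(0) + (0) + (-2) = -2
Net dimensions [L³ T⁻³ I⁻²] ≠ [1] — not dimensionless.

no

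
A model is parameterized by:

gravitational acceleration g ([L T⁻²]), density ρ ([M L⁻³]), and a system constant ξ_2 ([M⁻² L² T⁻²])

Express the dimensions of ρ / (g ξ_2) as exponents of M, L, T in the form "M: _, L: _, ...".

Collect each base-dimension exponent across the product:
  M: −(0) + (1) − (-2) = 3
  L: −(1) + (-3) − (2) = -6
  T: −(-2) + (0) − (-2) = 4
So the dimensions are [M³ L⁻⁶ T⁴].

M: 3, L: -6, T: 4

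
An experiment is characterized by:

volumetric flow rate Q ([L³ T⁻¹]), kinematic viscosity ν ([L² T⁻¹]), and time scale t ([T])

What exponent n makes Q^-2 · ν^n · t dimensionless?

3

Balance the L exponent: (2)·n from ν, plus −2·(3) + (0) = -6 from the rest, must sum to zero.
2n − 6 = 0, so n = 3.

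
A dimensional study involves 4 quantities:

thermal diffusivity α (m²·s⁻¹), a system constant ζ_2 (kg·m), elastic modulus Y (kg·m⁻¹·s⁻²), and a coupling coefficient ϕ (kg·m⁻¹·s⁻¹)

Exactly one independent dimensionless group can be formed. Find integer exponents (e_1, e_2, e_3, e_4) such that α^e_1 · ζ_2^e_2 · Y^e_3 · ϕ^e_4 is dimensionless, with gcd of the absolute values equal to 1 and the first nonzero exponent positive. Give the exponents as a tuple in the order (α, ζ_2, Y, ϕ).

M: e_1·(0) + e_2·(1) + e_3·(1) + e_4·(1) = 0
L: e_1·(2) + e_2·(1) + e_3·(-1) + e_4·(-1) = 0
T: e_1·(-1) + e_2·(0) + e_3·(-2) + e_4·(-1) = 0
Solving this homogeneous linear system for the smallest-integer solution (first nonzero entry positive) gives (1, -1, -2, 3).

(1, -1, -2, 3)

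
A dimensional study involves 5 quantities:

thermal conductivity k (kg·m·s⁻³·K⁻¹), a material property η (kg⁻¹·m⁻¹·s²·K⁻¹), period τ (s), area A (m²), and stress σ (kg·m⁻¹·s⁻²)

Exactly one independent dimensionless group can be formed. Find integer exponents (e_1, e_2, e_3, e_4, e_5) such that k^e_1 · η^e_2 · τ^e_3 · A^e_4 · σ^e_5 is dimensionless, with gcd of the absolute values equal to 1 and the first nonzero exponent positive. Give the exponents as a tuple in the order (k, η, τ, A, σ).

M: e_1·(1) + e_2·(-1) + e_3·(0) + e_4·(0) + e_5·(1) = 0
L: e_1·(1) + e_2·(-1) + e_3·(0) + e_4·(2) + e_5·(-1) = 0
T: e_1·(-3) + e_2·(2) + e_3·(1) + e_4·(0) + e_5·(-2) = 0
Θ: e_1·(-1) + e_2·(-1) + e_3·(0) + e_4·(0) + e_5·(0) = 0
Solving this homogeneous linear system for the smallest-integer solution (first nonzero entry positive) gives (1, -1, 1, -2, -2).

(1, -1, 1, -2, -2)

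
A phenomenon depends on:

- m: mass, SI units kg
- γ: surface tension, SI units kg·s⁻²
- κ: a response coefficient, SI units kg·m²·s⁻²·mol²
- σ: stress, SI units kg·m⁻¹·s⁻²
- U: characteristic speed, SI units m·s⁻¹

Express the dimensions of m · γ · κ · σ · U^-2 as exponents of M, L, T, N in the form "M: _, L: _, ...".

Collect each base-dimension exponent across the product:
  M: (1) + (1) + (1) + (1) − 2·(0) = 4
  L: (0) + (0) + (2) + (-1) − 2·(1) = -1
  T: (0) + (-2) + (-2) + (-2) − 2·(-1) = -4
  N: (0) + (0) + (2) + (0) − 2·(0) = 2
So the dimensions are [M⁴ L⁻¹ T⁻⁴ N²].

M: 4, L: -1, T: -4, N: 2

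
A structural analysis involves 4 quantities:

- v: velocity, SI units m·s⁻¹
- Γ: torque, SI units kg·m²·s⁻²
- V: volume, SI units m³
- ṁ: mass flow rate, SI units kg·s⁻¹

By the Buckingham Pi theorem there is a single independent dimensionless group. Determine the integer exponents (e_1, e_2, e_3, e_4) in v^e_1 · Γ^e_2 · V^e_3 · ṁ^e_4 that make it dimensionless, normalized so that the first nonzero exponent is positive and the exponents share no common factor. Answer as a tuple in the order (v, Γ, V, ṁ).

(3, -3, 1, 3)

M: e_1·(0) + e_2·(1) + e_3·(0) + e_4·(1) = 0
L: e_1·(1) + e_2·(2) + e_3·(3) + e_4·(0) = 0
T: e_1·(-1) + e_2·(-2) + e_3·(0) + e_4·(-1) = 0
Solving this homogeneous linear system for the smallest-integer solution (first nonzero entry positive) gives (3, -3, 1, 3).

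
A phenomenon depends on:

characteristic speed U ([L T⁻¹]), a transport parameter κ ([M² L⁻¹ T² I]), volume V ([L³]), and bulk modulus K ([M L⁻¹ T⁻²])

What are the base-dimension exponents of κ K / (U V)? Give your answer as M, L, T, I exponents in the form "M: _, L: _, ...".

Collect each base-dimension exponent across the product:
  M: −(0) + (2) − (0) + (1) = 3
  L: −(1) + (-1) − (3) + (-1) = -6
  T: −(-1) + (2) − (0) + (-2) = 1
  I: −(0) + (1) − (0) + (0) = 1
So the dimensions are [M³ L⁻⁶ T I].

M: 3, L: -6, T: 1, I: 1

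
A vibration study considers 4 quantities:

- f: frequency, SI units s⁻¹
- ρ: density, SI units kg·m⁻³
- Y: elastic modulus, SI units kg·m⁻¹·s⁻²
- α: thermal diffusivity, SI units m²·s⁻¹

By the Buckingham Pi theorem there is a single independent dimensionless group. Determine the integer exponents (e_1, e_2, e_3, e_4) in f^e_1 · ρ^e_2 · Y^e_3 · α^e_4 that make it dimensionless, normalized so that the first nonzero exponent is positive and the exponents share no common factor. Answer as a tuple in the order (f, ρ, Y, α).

M: e_1·(0) + e_2·(1) + e_3·(1) + e_4·(0) = 0
L: e_1·(0) + e_2·(-3) + e_3·(-1) + e_4·(2) = 0
T: e_1·(-1) + e_2·(0) + e_3·(-2) + e_4·(-1) = 0
Solving this homogeneous linear system for the smallest-integer solution (first nonzero entry positive) gives (1, 1, -1, 1).

(1, 1, -1, 1)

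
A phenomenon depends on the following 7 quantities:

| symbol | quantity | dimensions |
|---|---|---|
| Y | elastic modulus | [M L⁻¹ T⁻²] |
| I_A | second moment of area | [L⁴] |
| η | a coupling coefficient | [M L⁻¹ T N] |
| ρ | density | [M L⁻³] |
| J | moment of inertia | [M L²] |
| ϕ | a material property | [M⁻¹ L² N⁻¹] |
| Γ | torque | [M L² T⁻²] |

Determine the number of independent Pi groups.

3

There are 7 variables and 4 base dimensions (M, L, T, N).
The dimension matrix has rank 4.
Independent dimensionless groups: 7 − 4 = 3.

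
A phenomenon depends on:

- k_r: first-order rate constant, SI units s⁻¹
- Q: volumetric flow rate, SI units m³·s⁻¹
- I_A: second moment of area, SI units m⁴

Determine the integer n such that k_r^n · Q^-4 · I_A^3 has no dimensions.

4

Balance the T exponent: (-1)·n from k_r, plus −4·(-1) + 3·(0) = 4 from the rest, must sum to zero.
−n + 4 = 0, so n = 4.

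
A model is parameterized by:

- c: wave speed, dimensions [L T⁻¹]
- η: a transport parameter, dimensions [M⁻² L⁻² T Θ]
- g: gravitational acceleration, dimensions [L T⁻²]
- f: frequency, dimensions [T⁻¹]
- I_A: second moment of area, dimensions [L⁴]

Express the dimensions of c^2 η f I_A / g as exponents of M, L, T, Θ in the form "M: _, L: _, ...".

Collect each base-dimension exponent across the product:
  M: 2·(0) + (-2) − (0) + (0) + (0) = -2
  L: 2·(1) + (-2) − (1) + (0) + (4) = 3
  T: 2·(-1) + (1) − (-2) + (-1) + (0) = 0
  Θ: 2·(0) + (1) − (0) + (0) + (0) = 1
So the dimensions are [M⁻² L³ Θ].

M: -2, L: 3, T: 0, Θ: 1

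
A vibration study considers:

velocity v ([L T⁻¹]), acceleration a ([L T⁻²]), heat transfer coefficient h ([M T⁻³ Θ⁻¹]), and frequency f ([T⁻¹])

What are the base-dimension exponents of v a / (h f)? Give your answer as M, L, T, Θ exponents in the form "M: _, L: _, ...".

M: -1, L: 2, T: 1, Θ: 1

Collect each base-dimension exponent across the product:
  M: (0) + (0) − (1) − (0) = -1
  L: (1) + (1) − (0) − (0) = 2
  T: (-1) + (-2) − (-3) − (-1) = 1
  Θ: (0) + (0) − (-1) − (0) = 1
So the dimensions are [M⁻¹ L² T Θ].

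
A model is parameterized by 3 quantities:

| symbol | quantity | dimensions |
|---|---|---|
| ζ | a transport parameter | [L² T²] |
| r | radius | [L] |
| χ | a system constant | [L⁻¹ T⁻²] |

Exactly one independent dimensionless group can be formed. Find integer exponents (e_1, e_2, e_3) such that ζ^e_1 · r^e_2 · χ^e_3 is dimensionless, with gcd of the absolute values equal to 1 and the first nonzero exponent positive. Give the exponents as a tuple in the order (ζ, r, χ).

L: e_1·(2) + e_2·(1) + e_3·(-1) = 0
T: e_1·(2) + e_2·(0) + e_3·(-2) = 0
Solving this homogeneous linear system for the smallest-integer solution (first nonzero entry positive) gives (1, -1, 1).

(1, -1, 1)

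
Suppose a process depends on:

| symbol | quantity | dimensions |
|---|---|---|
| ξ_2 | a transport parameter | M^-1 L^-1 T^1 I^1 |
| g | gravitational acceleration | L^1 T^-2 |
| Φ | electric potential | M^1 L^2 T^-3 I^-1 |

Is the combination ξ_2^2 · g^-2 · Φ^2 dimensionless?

Sum the exponent of each base dimension across the product:
  M: 2·[ξ_2]_M − 2·[g]_M + 2·[Φ]_M = 2·(-1) − 2·(0) + 2·(1) = 0
  L: 2·[ξ_2]_L − 2·[g]_L + 2·[Φ]_L = 2·(-1) − 2·(1) + 2·(2) = 0
  T: 2·[ξ_2]_T − 2·[g]_T + 2·[Φ]_T = 2·(1) − 2·(-2) + 2·(-3) = 0
  I: 2·[ξ_2]_I − 2·[g]_I + 2·[Φ]_I = 2·(1) − 2·(0) + 2·(-1) = 0
All base exponents vanish — dimensionless.

yes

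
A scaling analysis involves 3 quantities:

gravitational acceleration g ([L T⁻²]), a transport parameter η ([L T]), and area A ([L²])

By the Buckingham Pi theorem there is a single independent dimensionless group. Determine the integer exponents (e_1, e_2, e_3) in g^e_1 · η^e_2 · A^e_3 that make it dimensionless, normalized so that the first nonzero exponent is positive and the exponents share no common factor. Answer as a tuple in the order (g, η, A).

L: e_1·(1) + e_2·(1) + e_3·(2) = 0
T: e_1·(-2) + e_2·(1) + e_3·(0) = 0
Solving this homogeneous linear system for the smallest-integer solution (first nonzero entry positive) gives (2, 4, -3).

(2, 4, -3)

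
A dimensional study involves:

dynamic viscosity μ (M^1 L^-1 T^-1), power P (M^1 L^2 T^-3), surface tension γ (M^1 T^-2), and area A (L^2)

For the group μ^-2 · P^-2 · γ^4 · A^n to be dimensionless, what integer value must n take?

1

Balance the L exponent: (2)·n from A, plus −2·(-1) − 2·(2) + 4·(0) = -2 from the rest, must sum to zero.
2n − 2 = 0, so n = 1.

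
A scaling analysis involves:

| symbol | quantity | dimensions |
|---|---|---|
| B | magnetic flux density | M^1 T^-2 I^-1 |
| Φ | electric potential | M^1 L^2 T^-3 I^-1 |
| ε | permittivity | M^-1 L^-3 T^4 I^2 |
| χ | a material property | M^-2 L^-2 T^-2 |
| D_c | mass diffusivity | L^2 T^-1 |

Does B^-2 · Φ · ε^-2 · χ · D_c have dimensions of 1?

no

Sum the exponent of each base dimension across the product:
  M: −2·[B]_M + [Φ]_M − 2·[ε]_M + [χ]_M + [D_c]_M = −2·(1) + (1) − 2·(-1) + (-2) + (0) = -1
  L: −2·[B]_L + [Φ]_L − 2·[ε]_L + [χ]_L + [D_c]_L = −2·(0) + (2) − 2·(-3) + (-2) + (2) = 8
  T: −2·[B]_T + [Φ]_T − 2·[ε]_T + [χ]_T + [D_c]_T = −2·(-2) + (-3) − 2·(4) + (-2) + (-1) = -10
  I: −2·[B]_I + [Φ]_I − 2·[ε]_I + [χ]_I + [D_c]_I = −2·(-1) + (-1) − 2·(2) + (0) + (0) = -3
Net dimensions [M⁻¹ L⁸ T⁻¹⁰ I⁻³] ≠ [1] — not dimensionless.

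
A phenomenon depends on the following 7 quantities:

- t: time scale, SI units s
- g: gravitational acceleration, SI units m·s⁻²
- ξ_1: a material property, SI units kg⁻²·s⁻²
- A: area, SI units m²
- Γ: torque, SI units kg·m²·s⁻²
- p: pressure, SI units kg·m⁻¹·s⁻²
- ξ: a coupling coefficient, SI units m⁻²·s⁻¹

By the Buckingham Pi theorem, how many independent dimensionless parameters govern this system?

There are 7 variables and 3 base dimensions (M, L, T).
The dimension matrix has rank 3.
Independent dimensionless groups: 7 − 3 = 4.

4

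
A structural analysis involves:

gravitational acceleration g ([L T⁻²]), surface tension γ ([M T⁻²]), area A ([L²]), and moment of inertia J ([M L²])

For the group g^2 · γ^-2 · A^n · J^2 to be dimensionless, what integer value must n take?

-3

Balance the L exponent: (2)·n from A, plus 2·(1) − 2·(0) + 2·(2) = 6 from the rest, must sum to zero.
2n + 6 = 0, so n = -3.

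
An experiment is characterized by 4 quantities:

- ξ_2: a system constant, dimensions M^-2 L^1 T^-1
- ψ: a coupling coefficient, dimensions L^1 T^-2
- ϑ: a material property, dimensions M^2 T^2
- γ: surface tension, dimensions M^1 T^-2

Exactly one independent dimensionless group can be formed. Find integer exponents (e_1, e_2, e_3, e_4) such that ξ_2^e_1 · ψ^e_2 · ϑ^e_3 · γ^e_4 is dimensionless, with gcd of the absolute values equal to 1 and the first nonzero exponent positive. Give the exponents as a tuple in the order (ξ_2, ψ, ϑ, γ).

M: e_1·(-2) + e_2·(0) + e_3·(2) + e_4·(1) = 0
L: e_1·(1) + e_2·(1) + e_3·(0) + e_4·(0) = 0
T: e_1·(-1) + e_2·(-2) + e_3·(2) + e_4·(-2) = 0
Solving this homogeneous linear system for the smallest-integer solution (first nonzero entry positive) gives (2, -2, 1, 2).

(2, -2, 1, 2)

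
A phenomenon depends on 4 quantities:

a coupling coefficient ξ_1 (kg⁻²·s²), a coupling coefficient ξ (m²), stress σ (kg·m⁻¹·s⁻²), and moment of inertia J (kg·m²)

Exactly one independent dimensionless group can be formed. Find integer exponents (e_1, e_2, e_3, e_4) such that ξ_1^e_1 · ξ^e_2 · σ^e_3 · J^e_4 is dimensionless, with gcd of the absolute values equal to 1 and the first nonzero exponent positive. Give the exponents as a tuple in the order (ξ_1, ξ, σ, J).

(2, -1, 2, 2)

M: e_1·(-2) + e_2·(0) + e_3·(1) + e_4·(1) = 0
L: e_1·(0) + e_2·(2) + e_3·(-1) + e_4·(2) = 0
T: e_1·(2) + e_2·(0) + e_3·(-2) + e_4·(0) = 0
Solving this homogeneous linear system for the smallest-integer solution (first nonzero entry positive) gives (2, -1, 2, 2).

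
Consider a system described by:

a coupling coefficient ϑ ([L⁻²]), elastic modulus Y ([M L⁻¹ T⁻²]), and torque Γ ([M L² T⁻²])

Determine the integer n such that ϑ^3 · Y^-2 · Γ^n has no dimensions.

Balance the M exponent: (1)·n from Γ, plus 3·(0) − 2·(1) = -2 from the rest, must sum to zero.
n − 2 = 0, so n = 2.

2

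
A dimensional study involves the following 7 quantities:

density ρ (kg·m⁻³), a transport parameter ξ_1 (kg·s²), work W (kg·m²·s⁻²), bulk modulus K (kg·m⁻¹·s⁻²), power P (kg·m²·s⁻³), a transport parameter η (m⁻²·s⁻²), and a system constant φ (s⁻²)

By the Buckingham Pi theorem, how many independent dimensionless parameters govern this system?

There are 7 variables and 3 base dimensions (M, L, T).
The dimension matrix has rank 3.
Independent dimensionless groups: 7 − 3 = 4.

4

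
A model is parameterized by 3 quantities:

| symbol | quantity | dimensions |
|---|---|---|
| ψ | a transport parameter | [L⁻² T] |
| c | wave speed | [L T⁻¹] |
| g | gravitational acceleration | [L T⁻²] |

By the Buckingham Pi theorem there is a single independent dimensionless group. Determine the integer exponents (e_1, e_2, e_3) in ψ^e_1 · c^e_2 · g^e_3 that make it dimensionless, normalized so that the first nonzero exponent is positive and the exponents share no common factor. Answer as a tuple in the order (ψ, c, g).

L: e_1·(-2) + e_2·(1) + e_3·(1) = 0
T: e_1·(1) + e_2·(-1) + e_3·(-2) = 0
Solving this homogeneous linear system for the smallest-integer solution (first nonzero entry positive) gives (1, 3, -1).

(1, 3, -1)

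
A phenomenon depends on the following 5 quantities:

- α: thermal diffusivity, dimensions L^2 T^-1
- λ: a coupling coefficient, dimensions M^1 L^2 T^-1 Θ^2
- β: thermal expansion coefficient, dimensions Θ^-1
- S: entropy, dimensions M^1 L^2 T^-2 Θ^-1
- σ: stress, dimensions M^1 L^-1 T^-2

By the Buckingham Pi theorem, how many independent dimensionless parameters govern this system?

There are 5 variables and 4 base dimensions (M, L, T, Θ).
The dimension matrix has rank 4.
Independent dimensionless groups: 5 − 4 = 1.

1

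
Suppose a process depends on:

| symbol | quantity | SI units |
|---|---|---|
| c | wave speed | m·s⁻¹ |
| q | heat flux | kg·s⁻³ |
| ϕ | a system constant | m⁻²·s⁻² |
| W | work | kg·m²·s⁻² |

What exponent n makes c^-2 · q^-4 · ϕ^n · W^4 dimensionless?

Balance the L exponent: (-2)·n from ϕ, plus −2·(1) − 4·(0) + 4·(2) = 6 from the rest, must sum to zero.
-2n + 6 = 0, so n = 3.

3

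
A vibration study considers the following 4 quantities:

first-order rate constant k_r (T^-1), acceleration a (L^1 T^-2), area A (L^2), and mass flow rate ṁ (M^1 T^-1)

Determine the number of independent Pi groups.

There are 4 variables and 3 base dimensions (M, L, T).
The dimension matrix has rank 3.
Independent dimensionless groups: 4 − 3 = 1.

1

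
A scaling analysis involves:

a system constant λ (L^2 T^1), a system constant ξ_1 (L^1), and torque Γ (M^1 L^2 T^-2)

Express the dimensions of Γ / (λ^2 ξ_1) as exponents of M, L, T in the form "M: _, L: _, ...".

M: 1, L: -3, T: -4

Collect each base-dimension exponent across the product:
  M: −2·(0) − (0) + (1) = 1
  L: −2·(2) − (1) + (2) = -3
  T: −2·(1) − (0) + (-2) = -4
So the dimensions are [M L⁻³ T⁻⁴].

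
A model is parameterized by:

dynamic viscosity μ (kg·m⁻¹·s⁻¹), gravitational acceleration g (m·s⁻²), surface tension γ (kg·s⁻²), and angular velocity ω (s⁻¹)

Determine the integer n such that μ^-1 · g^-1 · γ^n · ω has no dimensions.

1

Balance the M exponent: (1)·n from γ, plus −(1) − (0) + (0) = -1 from the rest, must sum to zero.
n − 1 = 0, so n = 1.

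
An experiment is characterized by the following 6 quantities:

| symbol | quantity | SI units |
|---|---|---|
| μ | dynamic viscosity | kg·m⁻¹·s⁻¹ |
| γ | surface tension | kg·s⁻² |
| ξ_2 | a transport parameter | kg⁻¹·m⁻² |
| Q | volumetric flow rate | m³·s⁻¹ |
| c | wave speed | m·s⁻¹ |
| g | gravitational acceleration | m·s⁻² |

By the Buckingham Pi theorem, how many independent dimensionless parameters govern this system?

There are 6 variables and 3 base dimensions (M, L, T).
The dimension matrix has rank 3.
Independent dimensionless groups: 6 − 3 = 3.

3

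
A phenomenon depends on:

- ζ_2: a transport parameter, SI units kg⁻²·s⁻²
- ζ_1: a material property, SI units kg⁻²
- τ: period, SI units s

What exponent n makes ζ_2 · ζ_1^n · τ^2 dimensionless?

-1

Balance the M exponent: (-2)·n from ζ_1, plus (-2) + 2·(0) = -2 from the rest, must sum to zero.
-2n − 2 = 0, so n = -1.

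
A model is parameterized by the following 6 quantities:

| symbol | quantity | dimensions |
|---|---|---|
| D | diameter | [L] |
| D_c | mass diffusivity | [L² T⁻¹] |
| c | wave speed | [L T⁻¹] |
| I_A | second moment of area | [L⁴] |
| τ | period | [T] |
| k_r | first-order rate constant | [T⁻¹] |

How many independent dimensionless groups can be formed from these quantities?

4

There are 6 variables and 2 base dimensions (L, T).
The dimension matrix has rank 2.
Independent dimensionless groups: 6 − 2 = 4.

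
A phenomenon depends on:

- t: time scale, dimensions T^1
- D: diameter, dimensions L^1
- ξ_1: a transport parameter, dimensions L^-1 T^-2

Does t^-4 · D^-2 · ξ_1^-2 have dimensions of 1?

Sum the exponent of each base dimension across the product:
  L: −4·[t]_L − 2·[D]_L − 2·[ξ_1]_L = −4·(0) − 2·(1) − 2·(-1) = 0
  T: −4·[t]_T − 2·[D]_T − 2·[ξ_1]_T = −4·(1) − 2·(0) − 2·(-2) = 0
All base exponents vanish — dimensionless.

yes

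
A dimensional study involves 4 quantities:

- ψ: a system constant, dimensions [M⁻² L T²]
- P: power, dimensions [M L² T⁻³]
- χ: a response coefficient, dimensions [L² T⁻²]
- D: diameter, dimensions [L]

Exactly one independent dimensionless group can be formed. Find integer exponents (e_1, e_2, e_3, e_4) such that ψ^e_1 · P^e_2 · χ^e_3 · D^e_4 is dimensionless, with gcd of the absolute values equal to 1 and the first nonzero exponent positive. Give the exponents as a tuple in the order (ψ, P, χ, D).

(1, 2, -2, -1)

M: e_1·(-2) + e_2·(1) + e_3·(0) + e_4·(0) = 0
L: e_1·(1) + e_2·(2) + e_3·(2) + e_4·(1) = 0
T: e_1·(2) + e_2·(-3) + e_3·(-2) + e_4·(0) = 0
Solving this homogeneous linear system for the smallest-integer solution (first nonzero entry positive) gives (1, 2, -2, -1).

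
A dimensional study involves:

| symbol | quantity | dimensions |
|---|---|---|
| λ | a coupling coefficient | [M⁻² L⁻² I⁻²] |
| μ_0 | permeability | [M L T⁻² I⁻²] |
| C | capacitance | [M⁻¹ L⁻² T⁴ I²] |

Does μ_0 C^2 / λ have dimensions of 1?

Sum the exponent of each base dimension across the product:
  M: −[λ]_M + [μ_0]_M + 2·[C]_M = −(-2) + (1) + 2·(-1) = 1
  L: −[λ]_L + [μ_0]_L + 2·[C]_L = −(-2) + (1) + 2·(-2) = -1
  T: −[λ]_T + [μ_0]_T + 2·[C]_T = −(0) + (-2) + 2·(4) = 6
  I: −[λ]_I + [μ_0]_I + 2·[C]_I = −(-2) + (-2) + 2·(2) = 4
Net dimensions [M L⁻¹ T⁶ I⁴] ≠ [1] — not dimensionless.

no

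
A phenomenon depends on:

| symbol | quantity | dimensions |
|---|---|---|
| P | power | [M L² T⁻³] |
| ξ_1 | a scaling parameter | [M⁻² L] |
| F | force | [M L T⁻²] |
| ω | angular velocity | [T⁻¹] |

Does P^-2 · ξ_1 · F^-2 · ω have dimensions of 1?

Sum the exponent of each base dimension across the product:
  M: −2·[P]_M + [ξ_1]_M − 2·[F]_M + [ω]_M = −2·(1) + (-2) − 2·(1) + (0) = -6
  L: −2·[P]_L + [ξ_1]_L − 2·[F]_L + [ω]_L = −2·(2) + (1) − 2·(1) + (0) = -5
  T: −2·[P]_T + [ξ_1]_T − 2·[F]_T + [ω]_T = −2·(-3) + (0) − 2·(-2) + (-1) = 9
Net dimensions [M⁻⁶ L⁻⁵ T⁹] ≠ [1] — not dimensionless.

no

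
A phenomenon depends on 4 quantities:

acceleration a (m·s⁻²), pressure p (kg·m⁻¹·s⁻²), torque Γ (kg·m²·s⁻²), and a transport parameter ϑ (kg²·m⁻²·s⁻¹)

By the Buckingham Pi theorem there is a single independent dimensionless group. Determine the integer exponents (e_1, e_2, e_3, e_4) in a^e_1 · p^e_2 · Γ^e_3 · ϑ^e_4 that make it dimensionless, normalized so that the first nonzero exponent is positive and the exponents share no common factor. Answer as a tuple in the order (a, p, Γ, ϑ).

(3, -3, -1, 2)

M: e_1·(0) + e_2·(1) + e_3·(1) + e_4·(2) = 0
L: e_1·(1) + e_2·(-1) + e_3·(2) + e_4·(-2) = 0
T: e_1·(-2) + e_2·(-2) + e_3·(-2) + e_4·(-1) = 0
Solving this homogeneous linear system for the smallest-integer solution (first nonzero entry positive) gives (3, -3, -1, 2).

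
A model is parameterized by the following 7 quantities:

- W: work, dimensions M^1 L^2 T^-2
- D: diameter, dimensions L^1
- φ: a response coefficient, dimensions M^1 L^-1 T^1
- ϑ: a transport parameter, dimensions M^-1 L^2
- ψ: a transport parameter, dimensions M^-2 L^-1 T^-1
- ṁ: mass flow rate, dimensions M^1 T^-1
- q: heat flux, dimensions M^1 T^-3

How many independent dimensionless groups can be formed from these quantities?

There are 7 variables and 3 base dimensions (M, L, T).
The dimension matrix has rank 3.
Independent dimensionless groups: 7 − 3 = 4.

4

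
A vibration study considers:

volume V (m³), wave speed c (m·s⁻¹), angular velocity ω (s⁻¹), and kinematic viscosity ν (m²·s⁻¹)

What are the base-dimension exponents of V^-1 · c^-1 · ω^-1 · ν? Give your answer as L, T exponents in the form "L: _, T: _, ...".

Collect each base-dimension exponent across the product:
  L: −(3) − (1) − (0) + (2) = -2
  T: −(0) − (-1) − (-1) + (-1) = 1
So the dimensions are [L⁻² T].

L: -2, T: 1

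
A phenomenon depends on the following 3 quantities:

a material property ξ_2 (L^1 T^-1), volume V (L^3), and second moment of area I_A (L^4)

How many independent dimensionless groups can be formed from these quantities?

There are 3 variables and 2 base dimensions (L, T).
The dimension matrix has rank 2.
Independent dimensionless groups: 3 − 2 = 1.

1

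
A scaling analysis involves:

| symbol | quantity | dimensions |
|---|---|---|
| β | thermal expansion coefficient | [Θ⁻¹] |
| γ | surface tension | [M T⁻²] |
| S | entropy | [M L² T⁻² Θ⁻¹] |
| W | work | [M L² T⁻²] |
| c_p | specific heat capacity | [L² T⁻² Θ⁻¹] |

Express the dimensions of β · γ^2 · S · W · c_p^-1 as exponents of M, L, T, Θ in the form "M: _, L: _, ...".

M: 4, L: 2, T: -6, Θ: -1

Collect each base-dimension exponent across the product:
  M: (0) + 2·(1) + (1) + (1) − (0) = 4
  L: (0) + 2·(0) + (2) + (2) − (2) = 2
  T: (0) + 2·(-2) + (-2) + (-2) − (-2) = -6
  Θ: (-1) + 2·(0) + (-1) + (0) − (-1) = -1
So the dimensions are [M⁴ L² T⁻⁶ Θ⁻¹].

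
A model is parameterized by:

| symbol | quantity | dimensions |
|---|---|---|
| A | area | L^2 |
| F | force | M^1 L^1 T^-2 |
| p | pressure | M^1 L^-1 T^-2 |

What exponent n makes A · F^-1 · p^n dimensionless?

Balance the M exponent: (1)·n from p, plus (0) − (1) = -1 from the rest, must sum to zero.
n − 1 = 0, so n = 1.

1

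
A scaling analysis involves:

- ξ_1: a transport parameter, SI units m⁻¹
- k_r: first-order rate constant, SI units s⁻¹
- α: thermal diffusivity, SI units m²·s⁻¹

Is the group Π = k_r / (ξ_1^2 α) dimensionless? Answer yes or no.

Sum the exponent of each base dimension across the product:
  L: −2·[ξ_1]_L + [k_r]_L − [α]_L = −2·(-1) + (0) − (2) = 0
  T: −2·[ξ_1]_T + [k_r]_T − [α]_T = −2·(0) + (-1) − (-1) = 0
All base exponents vanish — dimensionless.

yes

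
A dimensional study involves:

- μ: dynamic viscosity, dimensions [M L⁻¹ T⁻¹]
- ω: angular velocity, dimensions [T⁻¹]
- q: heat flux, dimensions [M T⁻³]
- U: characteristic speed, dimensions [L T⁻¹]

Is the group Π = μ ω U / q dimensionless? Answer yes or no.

Sum the exponent of each base dimension across the product:
  M: [μ]_M + [ω]_M − [q]_M + [U]_M = (1) + (0) − (1) + (0) = 0
  L: [μ]_L + [ω]_L − [q]_L + [U]_L = (-1) + (0) − (0) + (1) = 0
  T: [μ]_T + [ω]_T − [q]_T + [U]_T = (-1) + (-1) − (-3) + (-1) = 0
All base exponents vanish — dimensionless.

yes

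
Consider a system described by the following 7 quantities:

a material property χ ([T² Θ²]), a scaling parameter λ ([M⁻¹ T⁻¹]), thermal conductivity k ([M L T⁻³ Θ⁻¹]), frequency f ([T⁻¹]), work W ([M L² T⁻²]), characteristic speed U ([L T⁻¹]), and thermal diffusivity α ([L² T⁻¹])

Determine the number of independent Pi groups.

3

There are 7 variables and 4 base dimensions (M, L, T, Θ).
The dimension matrix has rank 4.
Independent dimensionless groups: 7 − 4 = 3.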